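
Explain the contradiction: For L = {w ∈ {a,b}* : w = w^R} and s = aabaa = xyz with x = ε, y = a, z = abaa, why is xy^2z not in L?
xy²z = aaabaa ∉ L

Pumping with i = 2 replaces y = a by y² = aa:
- Original: s = xyz = aabaa; aabaa reversed is aabaa, the same string, so it is a palindrome and is in L
- Pumped: xy²z = ε · aa · abaa = aaabaa
- aaabaa reversed is aabaaa ≠ aaabaa, so it is not a palindrome and is not in L

The pumping lemma would require xy²z ∈ L, so this decomposition yields a contradiction.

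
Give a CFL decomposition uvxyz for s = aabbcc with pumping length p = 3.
u='aa', v='b', x='b', y='c', z='c'

For s = aabbcc with pumping length p = 3:

One valid decomposition:
- u = 'aa'
- v = 'b'
- x = 'b'
- y = 'c'
- z = 'c'

Verification:
- uvxyz = 'aa' + 'b' + 'b' + 'c' + 'c' = aabbcc ✓
- |vxy| = |'bbc'| = 3 ≤ 3 ✓
- |vy| = |'bc'| = 2 > 0 ✓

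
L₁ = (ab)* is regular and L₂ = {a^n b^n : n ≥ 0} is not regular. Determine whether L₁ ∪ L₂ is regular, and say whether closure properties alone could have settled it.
No — L₁ ∪ L₂ is not regular.

Let U = (ab)* ∪ {a^n b^n}. If U were regular, then U ∩ aa*bb* would be regular (closure under intersection with a regular language). But (ab)* ∩ aa*bb* = {ab} and {a^n b^n} ∩ aa*bb* = {a^n b^n : n ≥ 1}, so U ∩ aa*bb* = {a^n b^n : n ≥ 1}, which is not regular. Hence U is not regular.

Note that the bare facts "L₁ regular, L₂ non-regular" do not settle the question by themselves: the closure of regular languages under ∪, ∩, complement and difference applies only when BOTH operands are regular. With a non-regular operand the result can come out regular or non-regular depending on the specific languages, so one has to work out L₁ ∪ L₂ for this particular pair, as above.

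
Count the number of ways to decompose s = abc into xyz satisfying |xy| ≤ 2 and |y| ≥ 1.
3

For s = 'abc' with pumping length p = 2:

Constraints: |xy| ≤ 2, |y| > 0

Valid decompositions (|xy| ≤ p, |y| ≥ 1):
  • x='', y='a', z='bc'
  • x='a', y='b', z='c'
  • x='', y='ab', z='c'

Total count: 3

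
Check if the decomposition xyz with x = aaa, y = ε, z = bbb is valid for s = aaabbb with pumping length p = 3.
Violated: |y| > 0

The decomposition x = aaa, y = ε, z = bbb for s = aaabbb with p = 3
violates the constraint: |y| > 0

|y| = 0, but the pumping lemma requires |y| > 0 (y must be non-empty).

Pumping lemma constraints:
1. xyz = s (decomposition is valid)
2. |xy| ≤ p
3. |y| > 0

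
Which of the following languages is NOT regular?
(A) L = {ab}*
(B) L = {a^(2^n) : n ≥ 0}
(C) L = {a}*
(B) {a^(2^n) : n ≥ 0}

(B) L = {a^(2^n) : n ≥ 0} is NOT regular.

The pumping lemma can be used to prove this:
After pumping, length is no longer a power of 2

The other languages are regular because they can be recognized by finite automata.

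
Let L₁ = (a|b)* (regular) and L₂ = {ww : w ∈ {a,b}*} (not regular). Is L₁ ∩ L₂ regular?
No — L₁ ∩ L₂ is not regular.

(a|b)* is all strings over {a,b}, so L₁ ∩ L₂ = {ww : w ∈ {a,b}*} = L₂ itself, which is not regular (pump s = a^p b a^p b).

Note that the bare facts "L₁ regular, L₂ non-regular" do not settle the question by themselves: the closure of regular languages under ∪, ∩, complement and difference applies only when BOTH operands are regular. With a non-regular operand the result can come out regular or non-regular depending on the specific languages, so one has to work out L₁ ∩ L₂ for this particular pair, as above.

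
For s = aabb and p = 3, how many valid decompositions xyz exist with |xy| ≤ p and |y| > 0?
6

For s = 'aabb' with pumping length p = 3:

Constraints: |xy| ≤ 3, |y| > 0

Valid decompositions (|xy| ≤ p, |y| ≥ 1):
  • x='', y='a', z='abb'
  • x='a', y='a', z='bb'
  • x='', y='aa', z='bb'
  • x='aa', y='b', z='b'
  • x='a', y='ab', z='b'
  • x='', y='aab', z='b'

Total count: 6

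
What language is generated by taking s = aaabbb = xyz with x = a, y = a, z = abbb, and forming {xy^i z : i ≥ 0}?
{xy^i z : i ≥ 0} = {a^(2+i) b^3 : i ≥ 0} = {aabbb, aaabbb, aaaabbb, ...}

With x = a, y = a, z = abbb: Starting with aaabbb and pumping the second 'a', we get strings with 2+i a's followed by 3 b's for i = 0, 1, 2, ...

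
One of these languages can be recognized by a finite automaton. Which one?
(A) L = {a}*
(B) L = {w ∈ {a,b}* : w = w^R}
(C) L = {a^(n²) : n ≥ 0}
(A) {a}*

(A) L = {a}* is regular.

This can be recognized by a finite automaton (DFA/NFA).
Regular expressions like {a}* define regular languages.

The other choices are not regular:
- {a^(n²) : n ≥ 0}: After pumping, length is no longer a perfect square
- {w ∈ {a,b}* : w = w^R}: After pumping, the string is no longer symmetric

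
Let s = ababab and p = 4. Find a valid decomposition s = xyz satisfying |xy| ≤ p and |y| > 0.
x = 'ab', y = 'a', z = 'bab'

For s = ababab and p = 4, one valid decomposition is:
- x = 'ab' (length 2)
- y = 'a' (length 1)
- z = 'bab' (length 3)

Verification:
- xyz = 'ab' + 'a' + 'bab' = ababab ✓
- |xy| = 3 ≤ 4 ✓
- |y| = 1 > 0 ✓

All pumping lemma constraints are satisfied.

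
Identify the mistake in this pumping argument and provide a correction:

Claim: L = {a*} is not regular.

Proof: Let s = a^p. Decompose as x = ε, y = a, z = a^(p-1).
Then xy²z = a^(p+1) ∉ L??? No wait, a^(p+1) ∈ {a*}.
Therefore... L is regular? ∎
Error: The proof attempts to show a*  is not regular, but a* IS regular!

Correction: a* is a regular language (recognized by a simple DFA with one accepting state and self-loop on 'a'). The pumping lemma can only prove non-regularity, not regularity. For regular languages, pumping always works.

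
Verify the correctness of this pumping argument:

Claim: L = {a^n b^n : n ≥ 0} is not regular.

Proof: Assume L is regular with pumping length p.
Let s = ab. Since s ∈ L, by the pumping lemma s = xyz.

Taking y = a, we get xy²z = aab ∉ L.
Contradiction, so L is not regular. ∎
The proof is INCORRECT.

Error: The string s = ab may be shorter than p.
The pumping lemma only applies to strings with |s| ≥ p, and p is not under our control.
We must choose s in terms of p, e.g. s = a^p b^p, to ensure |s| ≥ p.
(The proof also fixes one particular y; a valid argument must handle every decomposition with |xy| ≤ p and |y| ≥ 1 — for s = a^p b^p this forces y = a^k, and then xy²z = a^(p+k) b^p ∉ L.)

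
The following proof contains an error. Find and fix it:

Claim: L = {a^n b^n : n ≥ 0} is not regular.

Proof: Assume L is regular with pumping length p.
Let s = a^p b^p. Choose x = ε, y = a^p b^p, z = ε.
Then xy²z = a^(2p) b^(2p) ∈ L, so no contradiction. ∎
Error: The decomposition violates |xy| ≤ p. With y = a^p b^p, |xy| = |y| = 2p > p. (The proof also miscomputes xy²z, which would be a^p b^p a^p b^p rather than a^(2p) b^(2p), and it wrongly treats one harmless decomposition as settling the matter — the prover does not get to choose the decomposition.)

Correction: The pumping lemma requires |xy| ≤ p, and the argument must handle every decomposition satisfying |xy| ≤ p, |y| ≥ 1. Since s starts with p a's, any such y consists only of a's, say y = a^k with k ≥ 1. Then xy²z = a^(p+k) b^p has unequal numbers of a's and b's, so xy²z ∉ L — the required contradiction.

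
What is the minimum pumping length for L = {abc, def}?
p = 4

For a finite language L, the pumping lemma holds vacuously if p > max|s| for s ∈ L.

The longest string in L = {abc, def} has length 3.
If p = 4, then no string s ∈ L has |s| ≥ p, so the condition is vacuously true.

The minimum pumping length is p = 4.

Why no smaller p works: for any p ≤ 3, the longest string s ∈ L has |s| = 3 ≥ p, so it would
have to be pumpable; but pumping up (i = 2, 3, ...) produces ever longer strings, which cannot all lie in the
finite language L. So the pumping property fails for every p ≤ 3.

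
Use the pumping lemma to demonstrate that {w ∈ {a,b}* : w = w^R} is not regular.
Assume for contradiction that L is regular, and let p ≥ 1 be the pumping length given by the pumping lemma.
Choose s = a^p b a^p. Then s ∈ L (it reads the same in both directions) and |s| = 2p + 1 ≥ p.
By the pumping lemma, s = xyz for some x, y, z with |xy| ≤ p, |y| ≥ 1, and xy^i z ∈ L for every i ≥ 0.
Since |xy| ≤ p and the first p symbols of s are all a's, y = a^k for some k with 1 ≤ k ≤ p.

Take i = 0: xy⁰z = a^(p − k) b a^p.
Its reversal is a^p b a^(p − k). These differ because the block of a's before the unique b has length p − k in one and p in the other, and p − k ≠ p since k ≥ 1. So xy⁰z is not a palindrome, i.e. xy⁰z ∉ L.

This contradicts the pumping lemma, which requires xy^i z ∈ L for all i ≥ 0.
Hence L = {w ∈ {a,b}* : w = w^R} is not regular. ∎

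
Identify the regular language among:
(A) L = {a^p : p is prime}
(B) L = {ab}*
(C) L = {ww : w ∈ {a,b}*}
(B) {ab}*

(B) L = {ab}* is regular.

This can be recognized by a finite automaton (DFA/NFA).
Regular expressions like {ab}* define regular languages.

The other choices are not regular:
- {ww : w ∈ {a,b}*}: After pumping, the two halves no longer match
- {a^p : p is prime}: After pumping, the length becomes composite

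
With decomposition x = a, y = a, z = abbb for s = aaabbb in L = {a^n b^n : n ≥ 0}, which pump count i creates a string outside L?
i = 0

xy⁰z = a · ε · abbb = aabbb; aabbb has 2 a's and 3 b's; 2 ≠ 3, so it is not in L.
(Other choices also work, e.g. i = 2, 3; only i = 1 is guaranteed to stay in L since xy¹z = s.)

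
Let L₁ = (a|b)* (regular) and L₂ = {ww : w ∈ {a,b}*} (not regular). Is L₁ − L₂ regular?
No — L₁ − L₂ is not regular.

L₁ − L₂ is the complement of {ww} within {a,b}*. If it were regular, its complement {ww} would be regular as well (regular languages are closed under complement) — contradiction. So L₁ − L₂ is not regular.

Note that the bare facts "L₁ regular, L₂ non-regular" do not settle the question by themselves: the closure of regular languages under ∪, ∩, complement and difference applies only when BOTH operands are regular. With a non-regular operand the result can come out regular or non-regular depending on the specific languages, so one has to work out L₁ − L₂ for this particular pair, as above.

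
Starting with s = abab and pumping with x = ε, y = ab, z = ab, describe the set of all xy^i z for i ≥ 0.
{xy^i z : i ≥ 0} = {(ab)^(i+1) : i ≥ 0} = {ab, abab, ababab, ...}

With x = ε, y = ab, z = ab: Pumping 'ab' gives strings of alternating a's and b's.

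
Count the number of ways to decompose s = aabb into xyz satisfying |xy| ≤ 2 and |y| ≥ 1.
3

For s = 'aabb' with pumping length p = 2:

Constraints: |xy| ≤ 2, |y| > 0

Valid decompositions (|xy| ≤ p, |y| ≥ 1):
  • x='', y='a', z='abb'
  • x='a', y='a', z='bb'
  • x='', y='aa', z='bb'

Total count: 3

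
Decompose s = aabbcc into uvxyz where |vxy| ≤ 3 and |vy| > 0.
u='aa', v='b', x='b', y='c', z='c'

For s = aabbcc with pumping length p = 3:

One valid decomposition:
- u = 'aa'
- v = 'b'
- x = 'b'
- y = 'c'
- z = 'c'

Verification:
- uvxyz = 'aa' + 'b' + 'b' + 'c' + 'c' = aabbcc ✓
- |vxy| = |'bbc'| = 3 ≤ 3 ✓
- |vy| = |'bc'| = 2 > 0 ✓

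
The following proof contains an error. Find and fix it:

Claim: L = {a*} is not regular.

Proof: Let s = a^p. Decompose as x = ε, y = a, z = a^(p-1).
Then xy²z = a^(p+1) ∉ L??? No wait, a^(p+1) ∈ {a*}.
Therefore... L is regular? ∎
Error: The proof attempts to show a*  is not regular, but a* IS regular!

Correction: a* is a regular language (recognized by a simple DFA with one accepting state and self-loop on 'a'). The pumping lemma can only prove non-regularity, not regularity. For regular languages, pumping always works.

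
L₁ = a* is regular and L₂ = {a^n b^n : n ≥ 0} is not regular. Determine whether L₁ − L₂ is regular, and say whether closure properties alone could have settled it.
Yes — L₁ − L₂ is regular.

The only string of a* that lies in {a^n b^n} is ε, so L₁ − L₂ = a* − {ε} = a⁺ = aa*, which is regular.

Note that the bare facts "L₁ regular, L₂ non-regular" do not settle the question by themselves: the closure of regular languages under ∪, ∩, complement and difference applies only when BOTH operands are regular. With a non-regular operand the result can come out regular or non-regular depending on the specific languages, so one has to work out L₁ − L₂ for this particular pair, as above.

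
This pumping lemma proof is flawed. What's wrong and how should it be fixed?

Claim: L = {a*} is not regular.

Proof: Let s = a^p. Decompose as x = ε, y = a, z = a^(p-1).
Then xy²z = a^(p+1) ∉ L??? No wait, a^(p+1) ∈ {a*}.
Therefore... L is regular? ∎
Error: The proof attempts to show a*  is not regular, but a* IS regular!

Correction: a* is a regular language (recognized by a simple DFA with one accepting state and self-loop on 'a'). The pumping lemma can only prove non-regularity, not regularity. For regular languages, pumping always works.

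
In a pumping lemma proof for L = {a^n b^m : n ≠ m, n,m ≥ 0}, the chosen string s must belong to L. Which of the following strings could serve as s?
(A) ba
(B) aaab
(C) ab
(B) aaab

The pumping lemma is applied to a string s that lies in L, so first check membership of each option:
- (A) ba has an a after a b, so it is not of the form a^n b^m and is not in L ✗
- (B) aaab = a^3 b^1 with 3 ≠ 1, so it is in L ✓
- (C) ab = a^1 b^1 has n = m = 1, so it is not in L ✗

Only (B) aaab is in L, so it is the only candidate that could play the role of s.
(In a complete proof one picks s in terms of the pumping length p so that |s| ≥ p is guaranteed; a fixed string like aaab illustrates the shape of such an s.)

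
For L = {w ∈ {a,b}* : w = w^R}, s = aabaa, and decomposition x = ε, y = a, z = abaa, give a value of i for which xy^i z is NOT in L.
i = 0

xy⁰z = ε · ε · abaa = abaa; abaa reversed is aaba ≠ abaa, so it is not a palindrome and is not in L.
(Other choices also work, e.g. i = 2, 3; only i = 1 is guaranteed to stay in L since xy¹z = s.)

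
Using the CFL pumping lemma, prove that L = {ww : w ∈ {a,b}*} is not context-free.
Assume for contradiction that L is context-free, and let p ≥ 1 be the pumping length given by the pumping lemma for CFLs.
Choose s = a^p b^p a^p b^p. Then s ∈ L (take w = a^p b^p) and |s| = 4p ≥ p.
By the CFL pumping lemma, s = uvxyz for some u, v, x, y, z with |vxy| ≤ p, |vy| ≥ 1, and uv^i xy^i z ∈ L for every i ≥ 0.

Write s as four blocks A₁ B₁ A₂ B₂ with A₁ = A₂ = a^p and B₁ = B₂ = b^p. Since |vxy| ≤ p, the window vxy lies inside at most two adjacent blocks. Take i = 0 and let t = uxz, so |t| = 4p − |vy| with 1 ≤ |vy| ≤ p. If |t| is odd, t ∉ L immediately, so assume |vy| is even (hence |vy| ≥ 2) and |t|/2 = 2p − |vy|/2, which satisfies p ≤ |t|/2 ≤ 2p − 1.

Case 1 (vxy inside A₁B₁): t = a^(p−j) b^(p−l) a^p b^p with j + l = |vy|. The second half of t has length < 2p, so it is a suffix of the trailing a^p b^p and ends in b; the first half is a^(p−j) b^(p−l) a^((j+l)/2), which ends in a because (j+l)/2 ≥ 1. The halves differ, so t ∉ L.

Case 2 (vxy inside B₁A₂, straddling the middle): t = a^p b^(p−j) a^(p−l) b^p with j + l = |vy|. If t = ww, then w is a prefix of t of length ≥ p, so w begins with a^p; and w is a suffix of t of length ≥ p, so w ends with b^p. That forces |w| ≥ 2p, contradicting |w| = |t|/2 ≤ 2p − 1. So t ∉ L.

Case 3 (vxy inside A₂B₂): t = a^p b^p a^(p−j) b^(p−l) with j + l = |vy|. The first half of t is a prefix of a^p b^p, so it begins with a; the second half is b^((j+l)/2) a^(p−j) b^(p−l), which begins with b. The halves differ, so t ∉ L.

In every case uv⁰xy⁰z = uxz ∉ L.

This contradicts the CFL pumping lemma, which requires uv^i xy^i z ∈ L for all i ≥ 0.
Hence L = {ww : w ∈ {a,b}*} is not context-free. ∎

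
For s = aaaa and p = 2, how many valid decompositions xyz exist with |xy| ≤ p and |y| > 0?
3

For s = 'aaaa' with pumping length p = 2:

Constraints: |xy| ≤ 2, |y| > 0

Valid decompositions (|xy| ≤ p, |y| ≥ 1):
  • x='', y='a', z='aaa'
  • x='a', y='a', z='aa'
  • x='', y='aa', z='aa'

Total count: 3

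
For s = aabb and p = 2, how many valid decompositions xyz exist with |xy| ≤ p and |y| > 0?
3

For s = 'aabb' with pumping length p = 2:

Constraints: |xy| ≤ 2, |y| > 0

Valid decompositions (|xy| ≤ p, |y| ≥ 1):
  • x='', y='a', z='abb'
  • x='a', y='a', z='bb'
  • x='', y='aa', z='bb'

Total count: 3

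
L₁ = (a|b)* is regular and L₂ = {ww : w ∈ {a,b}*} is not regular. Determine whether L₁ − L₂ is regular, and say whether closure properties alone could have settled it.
No — L₁ − L₂ is not regular.

L₁ − L₂ is the complement of {ww} within {a,b}*. If it were regular, its complement {ww} would be regular as well (regular languages are closed under complement) — contradiction. So L₁ − L₂ is not regular.

Note that the bare facts "L₁ regular, L₂ non-regular" do not settle the question by themselves: the closure of regular languages under ∪, ∩, complement and difference applies only when BOTH operands are regular. With a non-regular operand the result can come out regular or non-regular depending on the specific languages, so one has to work out L₁ − L₂ for this particular pair, as above.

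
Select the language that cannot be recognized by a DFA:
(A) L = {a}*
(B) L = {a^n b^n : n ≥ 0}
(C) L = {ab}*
(B) {a^n b^n : n ≥ 0}

(B) L = {a^n b^n : n ≥ 0} is NOT regular.

The pumping lemma can be used to prove this:
After pumping, the number of a's and b's become unequal

The other languages are regular because they can be recognized by finite automata.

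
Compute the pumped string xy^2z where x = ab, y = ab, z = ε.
ababab

Given x = 'ab', y = 'ab', z = '' and i = 2:

xy^2z = x + y·y·...·y (2 times) + z
       = 'ab' + 'ab'^2 + ''
       = 'ab' + 'abab' + ''
       = 'ababab'

The pumped string is 'ababab' with length 6.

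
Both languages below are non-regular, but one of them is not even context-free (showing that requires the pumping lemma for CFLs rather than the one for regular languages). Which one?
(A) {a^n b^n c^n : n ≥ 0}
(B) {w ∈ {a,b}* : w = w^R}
(A) {a^n b^n c^n : n ≥ 0}

(A) {a^n b^n c^n : n ≥ 0} requires the CFL pumping lemma.

- {w ∈ {a,b}* : w = w^R} is context-free (but not regular)
  • Can be shown non-regular with the regular pumping lemma
  • After pumping, the string is no longer symmetric

- {a^n b^n c^n : n ≥ 0} is NOT context-free
  • Requires the CFL pumping lemma to prove
  • Cannot maintain three equal counts simultaneously

The CFL pumping lemma is "stronger" in that it can prove non-membership
in the larger class of context-free languages.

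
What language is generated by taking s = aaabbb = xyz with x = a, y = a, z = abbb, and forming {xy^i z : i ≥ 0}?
{xy^i z : i ≥ 0} = {a^(2+i) b^3 : i ≥ 0} = {aabbb, aaabbb, aaaabbb, ...}

With x = a, y = a, z = abbb: Starting with aaabbb and pumping the second 'a', we get strings with 2+i a's followed by 3 b's for i = 0, 1, 2, ...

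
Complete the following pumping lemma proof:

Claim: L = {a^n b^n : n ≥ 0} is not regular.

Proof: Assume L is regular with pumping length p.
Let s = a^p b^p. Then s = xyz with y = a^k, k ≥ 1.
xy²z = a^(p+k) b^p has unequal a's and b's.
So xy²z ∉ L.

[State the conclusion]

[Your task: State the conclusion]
This contradicts the pumping lemma for regular languages,
which guarantees xy^i z ∈ L for all i ≥ 0.

Since our assumption that L is regular leads to a contradiction,
we conclude that L = {a^n b^n : n ≥ 0} is NOT regular. ∎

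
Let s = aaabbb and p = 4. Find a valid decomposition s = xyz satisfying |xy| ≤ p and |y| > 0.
x = 'a', y = 'a', z = 'abbb'

For s = aaabbb and p = 4, one valid decomposition is:
- x = 'a' (length 1)
- y = 'a' (length 1)
- z = 'abbb' (length 4)

Verification:
- xyz = 'a' + 'a' + 'abbb' = aaabbb ✓
- |xy| = 2 ≤ 4 ✓
- |y| = 1 > 0 ✓

All pumping lemma constraints are satisfied.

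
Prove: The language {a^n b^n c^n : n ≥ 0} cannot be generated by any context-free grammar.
Assume for contradiction that L is context-free, and let p ≥ 1 be the pumping length given by the pumping lemma for CFLs.
Choose s = a^p b^p c^p. Then s ∈ L and |s| = 3p ≥ p.
By the CFL pumping lemma, s = uvxyz for some u, v, x, y, z with |vxy| ≤ p, |vy| ≥ 1, and uv^i xy^i z ∈ L for every i ≥ 0.

Because |vxy| ≤ p, the window vxy cannot contain both an a and a c: any substring of s containing both must include the entire block b^p plus at least one a and one c, so it has length ≥ p + 2 > p.
Hence at least one of the letters a, c does not occur in vy at all.

Take i = 0: the string uxz is obtained from s by deleting |vy| ≥ 1 symbols, so |uxz| = 3p − |vy| < 3p.
But the letter (a or c) that does not occur in vy still occurs exactly p times in uxz. Every string of L with exactly p copies of some letter is a^p b^p c^p, of length 3p. Since |uxz| < 3p, uxz ∉ L.

This contradicts the CFL pumping lemma, which requires uv^i xy^i z ∈ L for all i ≥ 0.
Hence L = {a^n b^n c^n : n ≥ 0} is not context-free. ∎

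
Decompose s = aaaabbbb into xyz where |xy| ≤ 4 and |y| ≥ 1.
x = '', y = 'aaa', z = 'abbbb'

For s = aaaabbbb and p = 4, one valid decomposition is:
- x = '' (length 0)
- y = 'aaa' (length 3)
- z = 'abbbb' (length 5)

Verification:
- xyz = '' + 'aaa' + 'abbbb' = aaaabbbb ✓
- |xy| = 3 ≤ 4 ✓
- |y| = 3 > 0 ✓

All pumping lemma constraints are satisfied.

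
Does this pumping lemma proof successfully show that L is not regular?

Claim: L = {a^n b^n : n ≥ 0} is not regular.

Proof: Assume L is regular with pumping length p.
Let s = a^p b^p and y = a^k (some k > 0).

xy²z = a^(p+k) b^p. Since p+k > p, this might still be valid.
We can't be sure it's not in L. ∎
The proof is INCORRECT.

Error: The conclusion is wrong.
xy²z = a^(p+k) b^p is definitely NOT in L because the number of a's (p+k) ≠ number of b's (p).
The proof incorrectly doubts what is actually a valid contradiction.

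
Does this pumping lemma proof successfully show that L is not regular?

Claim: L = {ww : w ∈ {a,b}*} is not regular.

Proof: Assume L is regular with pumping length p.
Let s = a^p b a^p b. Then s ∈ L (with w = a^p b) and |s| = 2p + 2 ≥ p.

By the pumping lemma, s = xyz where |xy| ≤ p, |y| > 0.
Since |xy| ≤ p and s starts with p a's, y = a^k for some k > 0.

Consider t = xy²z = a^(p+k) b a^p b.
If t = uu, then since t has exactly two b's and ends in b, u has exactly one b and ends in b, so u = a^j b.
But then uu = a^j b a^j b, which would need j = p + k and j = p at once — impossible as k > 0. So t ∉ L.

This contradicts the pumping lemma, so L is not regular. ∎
The proof is correct.

This proof is valid because:
1. s = a^p b a^p b is in L and is chosen in terms of p, so |s| ≥ p holds for every p
2. The decomposition analysis is correct: |xy| ≤ p forces y to lie inside the leading a's
3. The contradiction is valid: the argument shows a^(p+k) b a^p b cannot be split into two equal halves
4. The conclusion follows logically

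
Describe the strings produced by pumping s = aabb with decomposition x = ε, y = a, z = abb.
{xy^i z : i ≥ 0} = {a^(i+1) b^2 : i ≥ 0} = {abb, aabb, aaabb, ...}

With x = ε, y = a, z = abb: Starting with aabb and pumping the first 'a' (z = abb keeps the second 'a'), we get strings with i+1 a's followed by 2 b's for i = 0, 1, 2, ...; note bb is not produced because z always contributes one a.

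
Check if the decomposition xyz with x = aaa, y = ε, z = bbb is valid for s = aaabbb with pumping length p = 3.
Violated: |y| > 0

The decomposition x = aaa, y = ε, z = bbb for s = aaabbb with p = 3
violates the constraint: |y| > 0

|y| = 0, but the pumping lemma requires |y| > 0 (y must be non-empty).

Pumping lemma constraints:
1. xyz = s (decomposition is valid)
2. |xy| ≤ p
3. |y| > 0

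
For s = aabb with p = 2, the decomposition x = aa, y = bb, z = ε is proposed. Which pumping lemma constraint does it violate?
Violated: |xy| ≤ p

The decomposition x = aa, y = bb, z = ε for s = aabb with p = 2
violates the constraint: |xy| ≤ p

|xy| = |aabb| = 4 > 2 = p. The decomposition puts too many characters in xy.

Pumping lemma constraints:
1. xyz = s (decomposition is valid)
2. |xy| ≤ p
3. |y| > 0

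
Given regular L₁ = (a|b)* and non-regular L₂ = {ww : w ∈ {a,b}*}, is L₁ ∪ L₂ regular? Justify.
Yes — L₁ ∪ L₂ is regular.

{ww} ⊆ (a|b)*, so L₁ ∪ L₂ = (a|b)*, which is regular.

Note that the bare facts "L₁ regular, L₂ non-regular" do not settle the question by themselves: the closure of regular languages under ∪, ∩, complement and difference applies only when BOTH operands are regular. With a non-regular operand the result can come out regular or non-regular depending on the specific languages, so one has to work out L₁ ∪ L₂ for this particular pair, as above.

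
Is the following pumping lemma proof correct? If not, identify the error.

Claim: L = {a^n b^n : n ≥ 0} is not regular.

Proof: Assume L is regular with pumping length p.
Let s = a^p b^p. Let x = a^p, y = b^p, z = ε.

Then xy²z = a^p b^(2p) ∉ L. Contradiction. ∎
The proof is INCORRECT.

Error: The decomposition violates |xy| ≤ p.
With x = a^p and y = b^p, we have |xy| = 2p > p.
The pumping lemma requires |xy| ≤ p, so y must be within the first p characters.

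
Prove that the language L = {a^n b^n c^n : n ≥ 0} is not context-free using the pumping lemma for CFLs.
Assume for contradiction that L is context-free, and let p ≥ 1 be the pumping length given by the pumping lemma for CFLs.
Choose s = a^p b^p c^p. Then s ∈ L and |s| = 3p ≥ p.
By the CFL pumping lemma, s = uvxyz for some u, v, x, y, z with |vxy| ≤ p, |vy| ≥ 1, and uv^i xy^i z ∈ L for every i ≥ 0.

Because |vxy| ≤ p, the window vxy cannot contain both an a and a c: any substring of s containing both must include the entire block b^p plus at least one a and one c, so it has length ≥ p + 2 > p.
Hence at least one of the letters a, c does not occur in vy at all.

Take i = 0: the string uxz is obtained from s by deleting |vy| ≥ 1 symbols, so |uxz| = 3p − |vy| < 3p.
But the letter (a or c) that does not occur in vy still occurs exactly p times in uxz. Every string of L with exactly p copies of some letter is a^p b^p c^p, of length 3p. Since |uxz| < 3p, uxz ∉ L.

This contradicts the CFL pumping lemma, which requires uv^i xy^i z ∈ L for all i ≥ 0.
Hence L = {a^n b^n c^n : n ≥ 0} is not context-free. ∎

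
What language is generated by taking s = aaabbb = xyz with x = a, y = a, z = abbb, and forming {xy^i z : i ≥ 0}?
{xy^i z : i ≥ 0} = {a^(2+i) b^3 : i ≥ 0} = {aabbb, aaabbb, aaaabbb, ...}

With x = a, y = a, z = abbb: Starting with aaabbb and pumping the second 'a', we get strings with 2+i a's followed by 3 b's for i = 0, 1, 2, ...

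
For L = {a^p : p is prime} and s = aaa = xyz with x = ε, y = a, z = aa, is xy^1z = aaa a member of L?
Yes

xy¹z = ε · a · aa = aaa.
aaa has length 3, which is prime, so it is in L.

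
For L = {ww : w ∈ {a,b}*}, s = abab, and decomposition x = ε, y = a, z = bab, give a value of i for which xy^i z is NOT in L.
i = 2

xy²z = ε · aa · bab = aabab; aabab has odd length 5, so it cannot be written as ww and is not in L.
(Other choices also work, e.g. i = 0, 3; only i = 1 is guaranteed to stay in L since xy¹z = s.)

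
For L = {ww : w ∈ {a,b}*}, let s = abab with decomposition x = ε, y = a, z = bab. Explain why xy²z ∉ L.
xy²z = aabab ∉ L

Pumping with i = 2 replaces y = a by y² = aa:
- Original: s = xyz = abab; abab splits into halves ab · ab, which are equal, so it is in L (w = ab)
- Pumped: xy²z = ε · aa · bab = aabab
- aabab has odd length 5, so it cannot be written as ww and is not in L

The pumping lemma would require xy²z ∈ L, so this decomposition yields a contradiction.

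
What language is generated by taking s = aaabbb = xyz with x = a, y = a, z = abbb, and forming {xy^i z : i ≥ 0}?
{xy^i z : i ≥ 0} = {a^(2+i) b^3 : i ≥ 0} = {aabbb, aaabbb, aaaabbb, ...}

With x = a, y = a, z = abbb: Starting with aaabbb and pumping the second 'a', we get strings with 2+i a's followed by 3 b's for i = 0, 1, 2, ...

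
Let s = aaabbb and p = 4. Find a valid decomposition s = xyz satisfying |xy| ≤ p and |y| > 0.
x = '', y = 'aaab', z = 'bb'

For s = aaabbb and p = 4, one valid decomposition is:
- x = '' (length 0)
- y = 'aaab' (length 4)
- z = 'bb' (length 2)

Verification:
- xyz = '' + 'aaab' + 'bb' = aaabbb ✓
- |xy| = 4 ≤ 4 ✓
- |y| = 4 > 0 ✓

All pumping lemma constraints are satisfied.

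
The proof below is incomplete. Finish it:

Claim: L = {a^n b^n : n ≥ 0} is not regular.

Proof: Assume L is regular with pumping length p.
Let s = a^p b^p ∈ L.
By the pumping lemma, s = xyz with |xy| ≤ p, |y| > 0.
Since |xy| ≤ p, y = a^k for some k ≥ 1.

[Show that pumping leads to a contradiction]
Consider xy²z = a^(p+k) b^p.

Since k ≥ 1, we have p + k > p.
So xy²z has more a's than b's: (p+k) a's vs p b's.
This means xy²z ∉ L because a^n b^n requires equal counts.

This contradicts the pumping lemma which states xy²z ∈ L.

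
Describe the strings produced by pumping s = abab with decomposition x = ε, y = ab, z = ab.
{xy^i z : i ≥ 0} = {(ab)^(i+1) : i ≥ 0} = {ab, abab, ababab, ...}

With x = ε, y = ab, z = ab: Pumping 'ab' gives strings of alternating a's and b's.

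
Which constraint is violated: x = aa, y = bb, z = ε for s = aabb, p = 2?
Violated: |xy| ≤ p

The decomposition x = aa, y = bb, z = ε for s = aabb with p = 2
violates the constraint: |xy| ≤ p

|xy| = |aabb| = 4 > 2 = p. The decomposition puts too many characters in xy.

Pumping lemma constraints:
1. xyz = s (decomposition is valid)
2. |xy| ≤ p
3. |y| > 0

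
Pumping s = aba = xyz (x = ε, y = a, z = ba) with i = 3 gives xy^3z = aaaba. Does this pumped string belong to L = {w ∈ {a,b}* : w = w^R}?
No

xy³z = ε · aaa · ba = aaaba.
aaaba reversed is abaaa ≠ aaaba, so it is not a palindrome and is not in L.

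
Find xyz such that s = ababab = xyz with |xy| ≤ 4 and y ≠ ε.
x = '', y = 'abab', z = 'ab'

For s = ababab and p = 4, one valid decomposition is:
- x = '' (length 0)
- y = 'abab' (length 4)
- z = 'ab' (length 2)

Verification:
- xyz = '' + 'abab' + 'ab' = ababab ✓
- |xy| = 4 ≤ 4 ✓
- |y| = 4 > 0 ✓

All pumping lemma constraints are satisfied.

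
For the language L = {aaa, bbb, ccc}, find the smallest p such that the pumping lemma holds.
p = 4

For a finite language L, the pumping lemma holds vacuously if p > max|s| for s ∈ L.

The longest string in L = {aaa, bbb, ccc} has length 3.
If p = 4, then no string s ∈ L has |s| ≥ p, so the condition is vacuously true.

The minimum pumping length is p = 4.

Why no smaller p works: for any p ≤ 3, the longest string s ∈ L has |s| = 3 ≥ p, so it would
have to be pumpable; but pumping up (i = 2, 3, ...) produces ever longer strings, which cannot all lie in the
finite language L. So the pumping property fails for every p ≤ 3.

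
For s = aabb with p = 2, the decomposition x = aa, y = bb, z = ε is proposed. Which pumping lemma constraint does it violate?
Violated: |xy| ≤ p

The decomposition x = aa, y = bb, z = ε for s = aabb with p = 2
violates the constraint: |xy| ≤ p

|xy| = |aabb| = 4 > 2 = p. The decomposition puts too many characters in xy.

Pumping lemma constraints:
1. xyz = s (decomposition is valid)
2. |xy| ≤ p
3. |y| > 0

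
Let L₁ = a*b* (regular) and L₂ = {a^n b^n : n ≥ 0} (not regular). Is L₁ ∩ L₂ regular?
No — L₁ ∩ L₂ is not regular.

Every string a^n b^n already lies in a*b*, so L₁ ∩ L₂ = {a^n b^n : n ≥ 0} = L₂ itself, which is the standard non-regular language (pump s = a^p b^p).

Note that the bare facts "L₁ regular, L₂ non-regular" do not settle the question by themselves: the closure of regular languages under ∪, ∩, complement and difference applies only when BOTH operands are regular. With a non-regular operand the result can come out regular or non-regular depending on the specific languages, so one has to work out L₁ ∩ L₂ for this particular pair, as above.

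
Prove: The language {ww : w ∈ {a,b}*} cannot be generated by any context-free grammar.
Assume for contradiction that L is context-free, and let p ≥ 1 be the pumping length given by the pumping lemma for CFLs.
Choose s = a^p b^p a^p b^p. Then s ∈ L (take w = a^p b^p) and |s| = 4p ≥ p.
By the CFL pumping lemma, s = uvxyz for some u, v, x, y, z with |vxy| ≤ p, |vy| ≥ 1, and uv^i xy^i z ∈ L for every i ≥ 0.

Write s as four blocks A₁ B₁ A₂ B₂ with A₁ = A₂ = a^p and B₁ = B₂ = b^p. Since |vxy| ≤ p, the window vxy lies inside at most two adjacent blocks. Take i = 0 and let t = uxz, so |t| = 4p − |vy| with 1 ≤ |vy| ≤ p. If |t| is odd, t ∉ L immediately, so assume |vy| is even (hence |vy| ≥ 2) and |t|/2 = 2p − |vy|/2, which satisfies p ≤ |t|/2 ≤ 2p − 1.

Case 1 (vxy inside A₁B₁): t = a^(p−j) b^(p−l) a^p b^p with j + l = |vy|. The second half of t has length < 2p, so it is a suffix of the trailing a^p b^p and ends in b; the first half is a^(p−j) b^(p−l) a^((j+l)/2), which ends in a because (j+l)/2 ≥ 1. The halves differ, so t ∉ L.

Case 2 (vxy inside B₁A₂, straddling the middle): t = a^p b^(p−j) a^(p−l) b^p with j + l = |vy|. If t = ww, then w is a prefix of t of length ≥ p, so w begins with a^p; and w is a suffix of t of length ≥ p, so w ends with b^p. That forces |w| ≥ 2p, contradicting |w| = |t|/2 ≤ 2p − 1. So t ∉ L.

Case 3 (vxy inside A₂B₂): t = a^p b^p a^(p−j) b^(p−l) with j + l = |vy|. The first half of t is a prefix of a^p b^p, so it begins with a; the second half is b^((j+l)/2) a^(p−j) b^(p−l), which begins with b. The halves differ, so t ∉ L.

In every case uv⁰xy⁰z = uxz ∉ L.

This contradicts the CFL pumping lemma, which requires uv^i xy^i z ∈ L for all i ≥ 0.
Hence L = {ww : w ∈ {a,b}*} is not context-free. ∎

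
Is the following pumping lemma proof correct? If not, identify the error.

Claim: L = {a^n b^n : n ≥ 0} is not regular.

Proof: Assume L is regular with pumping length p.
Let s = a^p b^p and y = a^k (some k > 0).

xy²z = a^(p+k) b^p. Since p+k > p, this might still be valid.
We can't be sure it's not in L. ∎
The proof is INCORRECT.

Error: The conclusion is wrong.
xy²z = a^(p+k) b^p is definitely NOT in L because the number of a's (p+k) ≠ number of b's (p).
The proof incorrectly doubts what is actually a valid contradiction.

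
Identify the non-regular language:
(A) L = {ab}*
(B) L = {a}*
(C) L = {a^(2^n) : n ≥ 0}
(C) {a^(2^n) : n ≥ 0}

(C) L = {a^(2^n) : n ≥ 0} is NOT regular.

The pumping lemma can be used to prove this:
After pumping, length is no longer a power of 2

The other languages are regular because they can be recognized by finite automata.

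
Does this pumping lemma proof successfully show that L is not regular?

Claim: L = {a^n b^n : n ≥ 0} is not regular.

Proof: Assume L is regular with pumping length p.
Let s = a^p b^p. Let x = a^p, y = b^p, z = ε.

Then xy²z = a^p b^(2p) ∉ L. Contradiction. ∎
The proof is INCORRECT.

Error: The decomposition violates |xy| ≤ p.
With x = a^p and y = b^p, we have |xy| = 2p > p.
The pumping lemma requires |xy| ≤ p, so y must be within the first p characters.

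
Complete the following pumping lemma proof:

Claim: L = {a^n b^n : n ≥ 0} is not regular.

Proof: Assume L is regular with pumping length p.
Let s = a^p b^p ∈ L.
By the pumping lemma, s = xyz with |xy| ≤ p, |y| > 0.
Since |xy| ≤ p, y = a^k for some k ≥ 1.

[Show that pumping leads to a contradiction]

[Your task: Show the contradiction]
Consider xy²z = a^(p+k) b^p.

Since k ≥ 1, we have p + k > p.
So xy²z has more a's than b's: (p+k) a's vs p b's.
This means xy²z ∉ L because a^n b^n requires equal counts.

This contradicts the pumping lemma which states xy²z ∈ L.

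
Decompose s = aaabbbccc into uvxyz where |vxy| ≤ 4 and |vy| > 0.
u='aa', v='a', x='bb', y='b', z='ccc'

For s = aaabbbccc with pumping length p = 4:

One valid decomposition:
- u = 'aa'
- v = 'a'
- x = 'bb'
- y = 'b'
- z = 'ccc'

Verification:
- uvxyz = 'aa' + 'a' + 'bb' + 'b' + 'ccc' = aaabbbccc ✓
- |vxy| = |'abbb'| = 4 ≤ 4 ✓
- |vy| = |'ab'| = 2 > 0 ✓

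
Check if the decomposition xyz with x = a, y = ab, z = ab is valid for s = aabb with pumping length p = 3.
Violated: xyz = s

The decomposition x = a, y = ab, z = ab for s = aabb with p = 3
violates the constraint: xyz = s

xyz = 'a' + 'ab' + 'ab' = 'aabab' ≠ 'aabb' = s. The decomposition doesn't reconstruct s.

Pumping lemma constraints:
1. xyz = s (decomposition is valid)
2. |xy| ≤ p
3. |y| > 0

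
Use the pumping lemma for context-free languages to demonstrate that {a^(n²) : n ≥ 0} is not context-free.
Assume for contradiction that L is context-free, and let p ≥ 1 be the pumping length given by the pumping lemma for CFLs.
Choose s = a^(p²). Then s ∈ L and |s| = p² ≥ p.
By the CFL pumping lemma, s = uvxyz for some u, v, x, y, z with |vxy| ≤ p, |vy| ≥ 1, and uv^i xy^i z ∈ L for every i ≥ 0.
All symbols are a's, so only lengths matter: let k = |vy|, with 1 ≤ k ≤ |vxy| ≤ p.

Take i = 2: |uv²xy²z| = p² + k, and p² < p² + k ≤ p² + p < (p + 1)².
So the length lies strictly between consecutive squares and is not a perfect square; uv²xy²z ∉ L.

This contradicts the CFL pumping lemma, which requires uv^i xy^i z ∈ L for all i ≥ 0.
Hence L = {a^(n²) : n ≥ 0} is not context-free. ∎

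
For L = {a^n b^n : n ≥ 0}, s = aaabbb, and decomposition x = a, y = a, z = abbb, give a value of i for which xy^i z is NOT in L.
i = 2

xy²z = a · aa · abbb = aaaabbb; aaaabbb has 4 a's and 3 b's; 4 ≠ 3, so it is not in L.
(Other choices also work, e.g. i = 0, 3; only i = 1 is guaranteed to stay in L since xy¹z = s.)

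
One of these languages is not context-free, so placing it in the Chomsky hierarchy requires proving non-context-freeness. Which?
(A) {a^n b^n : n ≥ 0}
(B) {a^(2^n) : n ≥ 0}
(B) {a^(2^n) : n ≥ 0}

(B) {a^(2^n) : n ≥ 0} requires the CFL pumping lemma.

- {a^n b^n : n ≥ 0} is context-free (but not regular)
  • Can be shown non-regular with the regular pumping lemma
  • After pumping, the number of a's and b's become unequal

- {a^(2^n) : n ≥ 0} is NOT context-free
  • Requires the CFL pumping lemma to prove
  • Gaps between powers of 2 grow exponentially

The CFL pumping lemma is "stronger" in that it can prove non-membership
in the larger class of context-free languages.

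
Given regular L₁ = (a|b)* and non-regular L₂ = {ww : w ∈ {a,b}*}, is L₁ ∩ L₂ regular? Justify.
No — L₁ ∩ L₂ is not regular.

(a|b)* is all strings over {a,b}, so L₁ ∩ L₂ = {ww : w ∈ {a,b}*} = L₂ itself, which is not regular (pump s = a^p b a^p b).

Note that the bare facts "L₁ regular, L₂ non-regular" do not settle the question by themselves: the closure of regular languages under ∪, ∩, complement and difference applies only when BOTH operands are regular. With a non-regular operand the result can come out regular or non-regular depending on the specific languages, so one has to work out L₁ ∩ L₂ for this particular pair, as above.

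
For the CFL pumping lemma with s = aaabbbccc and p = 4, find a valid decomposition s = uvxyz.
u='aa', v='a', x='bb', y='b', z='ccc'

For s = aaabbbccc with pumping length p = 4:

One valid decomposition:
- u = 'aa'
- v = 'a'
- x = 'bb'
- y = 'b'
- z = 'ccc'

Verification:
- uvxyz = 'aa' + 'a' + 'bb' + 'b' + 'ccc' = aaabbbccc ✓
- |vxy| = |'abbb'| = 4 ≤ 4 ✓
- |vy| = |'ab'| = 2 > 0 ✓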